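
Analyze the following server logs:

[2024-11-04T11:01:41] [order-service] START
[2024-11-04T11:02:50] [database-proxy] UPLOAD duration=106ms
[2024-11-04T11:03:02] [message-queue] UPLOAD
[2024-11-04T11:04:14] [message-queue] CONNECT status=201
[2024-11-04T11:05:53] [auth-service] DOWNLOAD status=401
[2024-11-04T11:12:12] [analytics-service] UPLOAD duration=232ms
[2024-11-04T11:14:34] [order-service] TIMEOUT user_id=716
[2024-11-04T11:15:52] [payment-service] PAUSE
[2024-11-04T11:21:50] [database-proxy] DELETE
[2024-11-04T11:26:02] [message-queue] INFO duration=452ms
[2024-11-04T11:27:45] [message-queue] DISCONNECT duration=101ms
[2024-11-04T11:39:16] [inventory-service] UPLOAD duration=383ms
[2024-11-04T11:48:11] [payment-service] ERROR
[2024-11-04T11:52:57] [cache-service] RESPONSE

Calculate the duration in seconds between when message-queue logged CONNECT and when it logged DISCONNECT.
1411

To find the time between events:

1. Locate the first CONNECT event for message-queue: 2024-11-04T11:04:14
2. Locate the first DISCONNECT event for message-queue: 2024-11-04T11:27:45
3. Calculate the difference: 2024-11-04T11:27:45 - 2024-11-04T11:04:14 = 1411 seconds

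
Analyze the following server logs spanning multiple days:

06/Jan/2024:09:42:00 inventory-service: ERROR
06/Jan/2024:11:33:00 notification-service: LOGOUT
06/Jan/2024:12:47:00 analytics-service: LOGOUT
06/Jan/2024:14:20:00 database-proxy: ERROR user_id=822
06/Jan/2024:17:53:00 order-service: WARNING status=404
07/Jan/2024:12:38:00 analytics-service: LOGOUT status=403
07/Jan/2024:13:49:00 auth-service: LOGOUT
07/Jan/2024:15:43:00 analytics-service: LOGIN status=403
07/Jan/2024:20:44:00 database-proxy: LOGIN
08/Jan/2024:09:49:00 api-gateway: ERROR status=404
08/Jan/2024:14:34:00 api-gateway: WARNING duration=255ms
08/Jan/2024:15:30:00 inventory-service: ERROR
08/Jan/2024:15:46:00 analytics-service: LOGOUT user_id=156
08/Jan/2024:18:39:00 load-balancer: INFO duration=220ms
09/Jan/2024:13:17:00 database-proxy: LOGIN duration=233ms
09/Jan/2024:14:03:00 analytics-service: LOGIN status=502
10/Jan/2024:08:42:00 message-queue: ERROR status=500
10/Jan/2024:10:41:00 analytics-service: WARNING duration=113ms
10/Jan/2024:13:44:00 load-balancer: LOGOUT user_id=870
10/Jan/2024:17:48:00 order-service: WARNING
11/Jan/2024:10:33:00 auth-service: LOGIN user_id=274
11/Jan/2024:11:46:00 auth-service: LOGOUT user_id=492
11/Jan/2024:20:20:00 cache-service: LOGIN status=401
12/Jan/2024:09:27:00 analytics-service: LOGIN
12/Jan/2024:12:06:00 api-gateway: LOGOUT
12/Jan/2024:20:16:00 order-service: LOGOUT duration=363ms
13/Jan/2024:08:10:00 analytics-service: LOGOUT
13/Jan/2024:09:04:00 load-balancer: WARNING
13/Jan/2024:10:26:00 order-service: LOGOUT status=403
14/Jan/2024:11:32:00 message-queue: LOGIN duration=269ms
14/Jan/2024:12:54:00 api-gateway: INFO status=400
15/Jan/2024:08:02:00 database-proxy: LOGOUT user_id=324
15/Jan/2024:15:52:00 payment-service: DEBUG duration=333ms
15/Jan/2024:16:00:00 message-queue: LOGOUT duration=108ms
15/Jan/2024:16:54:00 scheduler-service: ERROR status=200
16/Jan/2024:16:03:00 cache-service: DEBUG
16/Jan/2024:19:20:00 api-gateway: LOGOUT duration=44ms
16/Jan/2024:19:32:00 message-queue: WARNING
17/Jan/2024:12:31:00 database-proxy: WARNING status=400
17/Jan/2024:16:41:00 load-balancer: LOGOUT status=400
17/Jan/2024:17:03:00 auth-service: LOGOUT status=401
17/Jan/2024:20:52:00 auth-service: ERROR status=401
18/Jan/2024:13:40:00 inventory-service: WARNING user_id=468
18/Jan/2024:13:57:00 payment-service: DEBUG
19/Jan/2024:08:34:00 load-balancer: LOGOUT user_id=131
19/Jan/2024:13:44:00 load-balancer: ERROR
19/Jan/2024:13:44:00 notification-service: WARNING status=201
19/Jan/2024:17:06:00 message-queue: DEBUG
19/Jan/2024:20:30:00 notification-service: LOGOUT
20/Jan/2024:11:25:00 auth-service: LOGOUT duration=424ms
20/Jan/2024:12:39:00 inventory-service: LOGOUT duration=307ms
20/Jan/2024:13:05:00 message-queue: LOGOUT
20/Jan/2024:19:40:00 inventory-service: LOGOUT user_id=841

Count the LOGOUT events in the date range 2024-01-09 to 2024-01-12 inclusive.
4

To filter by date range:

1. Date range: 2024-01-09 through 2024-01-12, both dates inclusive
2. Filter for LOGOUT events whose date falls in this range
3. Count matching events: 4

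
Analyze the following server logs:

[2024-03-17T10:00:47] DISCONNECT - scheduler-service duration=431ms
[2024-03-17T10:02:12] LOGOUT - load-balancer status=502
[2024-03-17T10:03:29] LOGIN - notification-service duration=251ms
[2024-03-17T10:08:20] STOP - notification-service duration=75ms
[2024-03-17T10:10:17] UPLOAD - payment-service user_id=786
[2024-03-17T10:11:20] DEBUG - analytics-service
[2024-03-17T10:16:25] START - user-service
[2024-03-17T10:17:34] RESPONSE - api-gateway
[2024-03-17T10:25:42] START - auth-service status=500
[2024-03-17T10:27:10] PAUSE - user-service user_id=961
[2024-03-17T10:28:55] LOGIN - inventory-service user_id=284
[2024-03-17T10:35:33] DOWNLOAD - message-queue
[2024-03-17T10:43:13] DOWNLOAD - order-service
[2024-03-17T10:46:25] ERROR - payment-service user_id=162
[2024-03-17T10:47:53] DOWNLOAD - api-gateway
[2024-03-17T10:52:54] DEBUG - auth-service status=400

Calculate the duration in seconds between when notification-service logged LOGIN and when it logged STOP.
291

To find the time between events:

1. Locate the first LOGIN event for notification-service: 2024-03-17T10:03:29
2. Locate the first STOP event for notification-service: 2024-03-17T10:08:20
3. Calculate the difference: 2024-03-17T10:08:20 - 2024-03-17T10:03:29 = 291 seconds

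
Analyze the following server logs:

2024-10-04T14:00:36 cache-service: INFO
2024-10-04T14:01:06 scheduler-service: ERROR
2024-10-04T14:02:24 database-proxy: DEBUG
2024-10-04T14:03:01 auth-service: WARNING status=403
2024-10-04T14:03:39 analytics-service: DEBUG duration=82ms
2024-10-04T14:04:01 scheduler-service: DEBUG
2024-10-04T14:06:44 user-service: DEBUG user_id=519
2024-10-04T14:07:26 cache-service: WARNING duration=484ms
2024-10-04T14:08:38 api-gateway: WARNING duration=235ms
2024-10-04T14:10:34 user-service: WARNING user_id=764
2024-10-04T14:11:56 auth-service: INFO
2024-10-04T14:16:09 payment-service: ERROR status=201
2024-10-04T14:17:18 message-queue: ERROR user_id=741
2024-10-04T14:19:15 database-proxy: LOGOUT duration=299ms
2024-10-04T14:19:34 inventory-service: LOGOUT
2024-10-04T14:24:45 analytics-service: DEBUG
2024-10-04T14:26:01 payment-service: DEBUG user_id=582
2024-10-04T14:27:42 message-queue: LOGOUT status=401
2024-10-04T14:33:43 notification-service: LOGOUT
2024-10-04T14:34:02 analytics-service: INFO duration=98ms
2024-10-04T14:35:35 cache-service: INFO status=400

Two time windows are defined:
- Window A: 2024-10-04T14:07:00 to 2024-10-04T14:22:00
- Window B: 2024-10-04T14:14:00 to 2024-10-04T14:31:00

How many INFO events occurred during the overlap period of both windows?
0

To find overlap events:

1. Window A: 2024-10-04T14:07:00 to 2024-10-04T14:22:00
2. Window B: 2024-10-04T14:14:00 to 2024-10-04T14:31:00
3. Overlap period: 2024-10-04T14:14:00 to 2024-10-04T14:22:00
4. Count INFO events in overlap: 0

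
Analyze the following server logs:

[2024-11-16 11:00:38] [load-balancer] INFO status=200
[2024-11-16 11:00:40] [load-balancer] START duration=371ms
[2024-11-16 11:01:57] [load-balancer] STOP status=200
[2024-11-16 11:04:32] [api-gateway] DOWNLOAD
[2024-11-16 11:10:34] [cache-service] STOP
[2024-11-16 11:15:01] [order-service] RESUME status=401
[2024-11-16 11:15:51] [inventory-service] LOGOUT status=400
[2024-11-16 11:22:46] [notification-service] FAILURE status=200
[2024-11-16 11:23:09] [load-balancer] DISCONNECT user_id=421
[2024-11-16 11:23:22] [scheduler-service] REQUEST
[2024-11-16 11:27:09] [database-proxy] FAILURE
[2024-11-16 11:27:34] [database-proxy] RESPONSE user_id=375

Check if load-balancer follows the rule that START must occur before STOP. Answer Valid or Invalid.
Valid

To validate ordering:

1. Required order: START → STOP
2. Rule: START must occur before STOP
3. Check actual order of events for load-balancer
4. Result: Valid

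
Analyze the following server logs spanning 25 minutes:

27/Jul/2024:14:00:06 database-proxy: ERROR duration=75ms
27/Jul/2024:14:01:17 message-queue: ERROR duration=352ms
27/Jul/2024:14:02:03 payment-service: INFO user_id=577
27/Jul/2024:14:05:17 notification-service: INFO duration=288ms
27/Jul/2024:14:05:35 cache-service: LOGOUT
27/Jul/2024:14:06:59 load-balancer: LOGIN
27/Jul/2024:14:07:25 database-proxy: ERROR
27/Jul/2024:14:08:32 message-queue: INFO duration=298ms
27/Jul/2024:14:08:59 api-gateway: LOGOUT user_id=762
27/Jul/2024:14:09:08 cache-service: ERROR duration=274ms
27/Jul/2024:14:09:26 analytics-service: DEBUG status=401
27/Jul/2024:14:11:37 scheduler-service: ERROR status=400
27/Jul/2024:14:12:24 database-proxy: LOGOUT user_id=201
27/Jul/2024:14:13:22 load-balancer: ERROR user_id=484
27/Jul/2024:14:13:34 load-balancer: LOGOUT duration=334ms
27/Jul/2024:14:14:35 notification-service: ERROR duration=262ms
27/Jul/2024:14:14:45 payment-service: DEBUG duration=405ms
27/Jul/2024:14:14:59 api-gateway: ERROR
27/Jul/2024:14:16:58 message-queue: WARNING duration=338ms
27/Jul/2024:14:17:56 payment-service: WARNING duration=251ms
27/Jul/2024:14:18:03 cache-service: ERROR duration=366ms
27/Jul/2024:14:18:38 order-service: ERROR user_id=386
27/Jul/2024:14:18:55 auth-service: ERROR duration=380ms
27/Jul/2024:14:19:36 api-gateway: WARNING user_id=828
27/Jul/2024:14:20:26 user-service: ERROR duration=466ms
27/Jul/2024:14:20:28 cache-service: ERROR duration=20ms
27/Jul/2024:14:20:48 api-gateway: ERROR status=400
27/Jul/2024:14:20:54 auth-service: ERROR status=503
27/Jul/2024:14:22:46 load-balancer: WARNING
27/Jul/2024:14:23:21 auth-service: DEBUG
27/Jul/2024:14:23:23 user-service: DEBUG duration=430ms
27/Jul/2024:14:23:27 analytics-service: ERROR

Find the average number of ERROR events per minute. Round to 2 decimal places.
0.64

To calculate the rate:

1. Count total ERROR events: 16
2. Total time period: 25 minutes
3. Rate = 16 / 25 = 0.64 events per minute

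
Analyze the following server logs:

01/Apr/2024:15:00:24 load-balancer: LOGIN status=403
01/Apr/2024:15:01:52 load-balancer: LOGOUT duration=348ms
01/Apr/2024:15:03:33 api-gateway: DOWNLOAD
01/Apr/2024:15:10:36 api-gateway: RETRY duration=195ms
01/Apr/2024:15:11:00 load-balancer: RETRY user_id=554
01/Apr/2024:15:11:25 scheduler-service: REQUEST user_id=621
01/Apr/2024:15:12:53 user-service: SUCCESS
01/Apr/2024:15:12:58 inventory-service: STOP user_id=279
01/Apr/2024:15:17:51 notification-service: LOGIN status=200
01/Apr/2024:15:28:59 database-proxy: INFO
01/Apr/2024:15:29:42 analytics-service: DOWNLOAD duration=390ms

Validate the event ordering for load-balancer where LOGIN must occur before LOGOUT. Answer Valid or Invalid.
Valid

To validate ordering:

1. Required order: LOGIN → LOGOUT
2. Rule: LOGIN must occur before LOGOUT
3. Check actual order of events for load-balancer
4. Result: Valid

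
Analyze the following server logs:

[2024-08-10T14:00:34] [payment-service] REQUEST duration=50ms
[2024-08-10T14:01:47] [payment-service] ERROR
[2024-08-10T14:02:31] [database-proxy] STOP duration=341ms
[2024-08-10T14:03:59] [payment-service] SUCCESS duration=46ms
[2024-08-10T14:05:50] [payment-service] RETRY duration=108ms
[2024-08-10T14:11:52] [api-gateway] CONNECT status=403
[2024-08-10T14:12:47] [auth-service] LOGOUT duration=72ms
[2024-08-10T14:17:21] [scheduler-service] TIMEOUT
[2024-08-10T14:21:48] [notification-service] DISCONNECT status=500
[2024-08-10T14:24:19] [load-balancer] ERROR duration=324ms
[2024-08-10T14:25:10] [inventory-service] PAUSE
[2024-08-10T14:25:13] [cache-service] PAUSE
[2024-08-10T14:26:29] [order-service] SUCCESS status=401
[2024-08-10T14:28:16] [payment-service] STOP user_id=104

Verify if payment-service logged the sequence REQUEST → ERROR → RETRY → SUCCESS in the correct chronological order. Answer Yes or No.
No

To verify sequence order:

1. Find all events in sequence REQUEST → ERROR → RETRY → SUCCESS for payment-service
2. Extract their timestamps
3. Check if timestamps are in ascending order
4. Result: No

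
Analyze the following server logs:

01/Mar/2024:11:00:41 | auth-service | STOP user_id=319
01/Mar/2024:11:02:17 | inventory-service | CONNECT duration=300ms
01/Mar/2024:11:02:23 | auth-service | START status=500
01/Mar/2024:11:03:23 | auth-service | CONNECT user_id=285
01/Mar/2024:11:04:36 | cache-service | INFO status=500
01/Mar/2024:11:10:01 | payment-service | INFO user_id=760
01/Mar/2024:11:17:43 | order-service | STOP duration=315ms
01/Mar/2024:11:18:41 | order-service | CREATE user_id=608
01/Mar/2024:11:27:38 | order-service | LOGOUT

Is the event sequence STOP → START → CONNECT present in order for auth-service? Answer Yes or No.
Yes

To verify sequence order:

1. Find all events in sequence STOP → START → CONNECT for auth-service
2. Extract their timestamps
3. Check if timestamps are in ascending order
4. Result: Yes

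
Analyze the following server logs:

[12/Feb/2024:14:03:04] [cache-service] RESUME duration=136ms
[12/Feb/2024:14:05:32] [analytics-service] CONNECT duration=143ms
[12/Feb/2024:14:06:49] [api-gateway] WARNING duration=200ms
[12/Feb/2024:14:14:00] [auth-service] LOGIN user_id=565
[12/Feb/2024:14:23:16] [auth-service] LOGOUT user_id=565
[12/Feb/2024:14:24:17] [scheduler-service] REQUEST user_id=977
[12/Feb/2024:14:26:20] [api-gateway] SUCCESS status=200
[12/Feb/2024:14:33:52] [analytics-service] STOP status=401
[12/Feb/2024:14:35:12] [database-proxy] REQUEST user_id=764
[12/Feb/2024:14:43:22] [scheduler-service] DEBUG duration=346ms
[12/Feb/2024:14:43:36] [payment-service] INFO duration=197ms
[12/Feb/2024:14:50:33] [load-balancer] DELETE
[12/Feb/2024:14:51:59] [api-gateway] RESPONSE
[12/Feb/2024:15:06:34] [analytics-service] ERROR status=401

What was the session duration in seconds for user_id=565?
556

To calculate session duration:

1. Find LOGIN event for user_id=565: 12/Feb/2024:14:14:00
2. Find LOGOUT event for user_id=565: 12/Feb/2024:14:23:16
3. Session duration: 12/Feb/2024:14:23:16 - 12/Feb/2024:14:14:00 = 556 seconds (9 minutes)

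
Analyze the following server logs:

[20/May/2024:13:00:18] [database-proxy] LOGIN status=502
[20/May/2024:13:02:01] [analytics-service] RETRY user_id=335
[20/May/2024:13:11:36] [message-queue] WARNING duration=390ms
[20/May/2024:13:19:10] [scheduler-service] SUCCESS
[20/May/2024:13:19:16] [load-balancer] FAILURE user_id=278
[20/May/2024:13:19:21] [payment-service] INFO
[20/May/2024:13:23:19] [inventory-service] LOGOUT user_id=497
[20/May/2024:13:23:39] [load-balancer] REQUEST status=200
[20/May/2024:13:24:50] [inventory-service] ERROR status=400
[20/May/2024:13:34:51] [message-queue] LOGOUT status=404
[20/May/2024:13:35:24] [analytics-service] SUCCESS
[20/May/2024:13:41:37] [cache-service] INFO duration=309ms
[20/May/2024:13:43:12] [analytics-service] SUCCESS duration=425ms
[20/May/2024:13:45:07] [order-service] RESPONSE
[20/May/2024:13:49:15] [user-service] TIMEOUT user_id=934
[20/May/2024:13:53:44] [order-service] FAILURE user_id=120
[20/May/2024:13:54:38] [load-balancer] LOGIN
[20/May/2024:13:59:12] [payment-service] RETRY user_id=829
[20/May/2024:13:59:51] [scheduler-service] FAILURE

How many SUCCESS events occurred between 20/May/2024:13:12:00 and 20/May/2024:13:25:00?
1

To count events in the time window:

1. Window boundaries: 20/May/2024:13:12:00 to 20/May/2024:13:25:00
2. Filter for SUCCESS events within this window
3. Count matching events: 1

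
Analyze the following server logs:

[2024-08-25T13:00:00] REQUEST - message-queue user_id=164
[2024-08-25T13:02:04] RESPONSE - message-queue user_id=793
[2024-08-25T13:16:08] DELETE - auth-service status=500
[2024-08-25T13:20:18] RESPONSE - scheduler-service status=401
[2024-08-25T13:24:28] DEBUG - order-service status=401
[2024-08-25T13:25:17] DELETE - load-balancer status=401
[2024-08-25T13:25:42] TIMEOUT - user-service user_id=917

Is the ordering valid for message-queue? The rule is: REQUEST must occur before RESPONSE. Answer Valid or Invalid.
Valid

To validate ordering:

1. Required order: REQUEST → RESPONSE
2. Rule: REQUEST must occur before RESPONSE
3. Check actual order of events for message-queue
4. Result: Valid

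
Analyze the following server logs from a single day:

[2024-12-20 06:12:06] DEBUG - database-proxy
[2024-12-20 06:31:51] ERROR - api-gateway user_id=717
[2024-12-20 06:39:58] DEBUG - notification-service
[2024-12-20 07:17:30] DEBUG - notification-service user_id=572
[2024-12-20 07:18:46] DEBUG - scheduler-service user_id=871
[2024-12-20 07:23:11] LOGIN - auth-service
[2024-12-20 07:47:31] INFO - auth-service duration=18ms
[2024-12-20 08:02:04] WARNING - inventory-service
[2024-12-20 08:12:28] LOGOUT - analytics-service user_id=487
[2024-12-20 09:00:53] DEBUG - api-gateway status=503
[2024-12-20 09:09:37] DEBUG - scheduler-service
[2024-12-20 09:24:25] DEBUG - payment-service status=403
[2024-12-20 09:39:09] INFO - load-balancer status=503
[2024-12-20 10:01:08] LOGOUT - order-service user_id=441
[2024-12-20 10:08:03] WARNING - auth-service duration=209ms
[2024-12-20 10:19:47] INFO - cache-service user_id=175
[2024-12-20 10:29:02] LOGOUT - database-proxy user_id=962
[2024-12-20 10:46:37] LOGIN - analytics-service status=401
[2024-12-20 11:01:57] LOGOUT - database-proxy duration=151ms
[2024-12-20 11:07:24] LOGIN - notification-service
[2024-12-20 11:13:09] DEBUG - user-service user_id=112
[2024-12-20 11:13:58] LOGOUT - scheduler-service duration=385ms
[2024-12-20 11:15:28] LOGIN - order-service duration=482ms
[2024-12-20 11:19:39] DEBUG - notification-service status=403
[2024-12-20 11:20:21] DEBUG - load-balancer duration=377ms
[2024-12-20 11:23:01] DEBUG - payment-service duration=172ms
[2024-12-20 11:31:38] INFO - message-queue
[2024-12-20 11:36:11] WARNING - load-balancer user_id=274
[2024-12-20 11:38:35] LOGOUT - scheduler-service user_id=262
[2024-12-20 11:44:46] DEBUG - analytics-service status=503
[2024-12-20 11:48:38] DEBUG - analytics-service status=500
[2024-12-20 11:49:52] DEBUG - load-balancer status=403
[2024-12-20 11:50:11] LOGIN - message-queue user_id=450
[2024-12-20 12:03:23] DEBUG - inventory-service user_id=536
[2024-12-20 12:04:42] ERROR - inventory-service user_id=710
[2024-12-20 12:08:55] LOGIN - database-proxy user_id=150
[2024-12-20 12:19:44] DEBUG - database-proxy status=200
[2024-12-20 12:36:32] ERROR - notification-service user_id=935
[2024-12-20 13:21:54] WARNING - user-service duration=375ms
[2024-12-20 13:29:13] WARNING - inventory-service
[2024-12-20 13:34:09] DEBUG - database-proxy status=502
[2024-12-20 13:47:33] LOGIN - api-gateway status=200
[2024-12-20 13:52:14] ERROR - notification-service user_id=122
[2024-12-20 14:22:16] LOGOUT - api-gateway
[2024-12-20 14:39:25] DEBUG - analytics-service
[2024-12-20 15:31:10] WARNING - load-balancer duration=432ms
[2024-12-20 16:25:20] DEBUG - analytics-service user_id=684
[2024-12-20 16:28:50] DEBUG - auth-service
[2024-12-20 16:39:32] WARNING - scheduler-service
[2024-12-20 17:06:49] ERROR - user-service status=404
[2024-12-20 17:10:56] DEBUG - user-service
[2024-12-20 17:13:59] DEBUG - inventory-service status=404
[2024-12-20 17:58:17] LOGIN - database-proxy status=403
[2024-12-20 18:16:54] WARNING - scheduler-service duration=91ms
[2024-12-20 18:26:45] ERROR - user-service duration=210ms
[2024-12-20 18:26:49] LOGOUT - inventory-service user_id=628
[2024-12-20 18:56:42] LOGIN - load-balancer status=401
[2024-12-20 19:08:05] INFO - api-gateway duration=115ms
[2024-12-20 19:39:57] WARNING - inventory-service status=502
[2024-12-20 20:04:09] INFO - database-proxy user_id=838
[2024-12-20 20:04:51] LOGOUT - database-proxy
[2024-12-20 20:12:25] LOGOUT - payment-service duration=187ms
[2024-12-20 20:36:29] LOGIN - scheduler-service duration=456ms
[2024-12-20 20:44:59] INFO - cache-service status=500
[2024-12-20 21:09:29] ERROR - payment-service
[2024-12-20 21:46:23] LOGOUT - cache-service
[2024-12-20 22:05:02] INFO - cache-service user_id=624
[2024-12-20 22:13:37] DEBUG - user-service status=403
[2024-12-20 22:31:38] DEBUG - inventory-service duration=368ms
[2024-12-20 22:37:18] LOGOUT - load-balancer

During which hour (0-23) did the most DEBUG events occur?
11

To find the peak hour:

1. Group all DEBUG events by hour
2. Count events in each hour
3. Find hour with maximum count
4. Peak hour: 11 (with 7 events)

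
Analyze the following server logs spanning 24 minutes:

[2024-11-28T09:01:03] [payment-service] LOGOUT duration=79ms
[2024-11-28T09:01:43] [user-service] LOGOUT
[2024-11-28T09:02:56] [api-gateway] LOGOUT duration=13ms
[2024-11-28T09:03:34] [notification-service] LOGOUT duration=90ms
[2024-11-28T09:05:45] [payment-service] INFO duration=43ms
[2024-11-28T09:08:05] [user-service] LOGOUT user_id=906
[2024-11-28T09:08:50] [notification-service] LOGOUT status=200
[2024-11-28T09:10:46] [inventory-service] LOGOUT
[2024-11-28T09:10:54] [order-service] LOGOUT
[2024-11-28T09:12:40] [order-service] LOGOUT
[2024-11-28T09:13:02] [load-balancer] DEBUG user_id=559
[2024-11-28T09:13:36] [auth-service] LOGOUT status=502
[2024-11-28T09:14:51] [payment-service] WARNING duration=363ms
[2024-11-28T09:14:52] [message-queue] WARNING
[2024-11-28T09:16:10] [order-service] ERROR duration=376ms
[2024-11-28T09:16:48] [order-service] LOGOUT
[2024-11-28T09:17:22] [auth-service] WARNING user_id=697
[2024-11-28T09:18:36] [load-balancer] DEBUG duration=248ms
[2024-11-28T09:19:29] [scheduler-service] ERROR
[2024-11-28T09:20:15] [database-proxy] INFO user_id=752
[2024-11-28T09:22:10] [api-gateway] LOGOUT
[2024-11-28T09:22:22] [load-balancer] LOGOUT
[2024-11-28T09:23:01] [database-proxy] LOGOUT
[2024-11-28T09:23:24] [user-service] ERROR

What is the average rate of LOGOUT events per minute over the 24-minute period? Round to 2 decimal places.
0.58

To calculate the rate:

1. Count total LOGOUT events: 14
2. Total time period: 24 minutes
3. Rate = 14 / 24 = 0.58 events per minute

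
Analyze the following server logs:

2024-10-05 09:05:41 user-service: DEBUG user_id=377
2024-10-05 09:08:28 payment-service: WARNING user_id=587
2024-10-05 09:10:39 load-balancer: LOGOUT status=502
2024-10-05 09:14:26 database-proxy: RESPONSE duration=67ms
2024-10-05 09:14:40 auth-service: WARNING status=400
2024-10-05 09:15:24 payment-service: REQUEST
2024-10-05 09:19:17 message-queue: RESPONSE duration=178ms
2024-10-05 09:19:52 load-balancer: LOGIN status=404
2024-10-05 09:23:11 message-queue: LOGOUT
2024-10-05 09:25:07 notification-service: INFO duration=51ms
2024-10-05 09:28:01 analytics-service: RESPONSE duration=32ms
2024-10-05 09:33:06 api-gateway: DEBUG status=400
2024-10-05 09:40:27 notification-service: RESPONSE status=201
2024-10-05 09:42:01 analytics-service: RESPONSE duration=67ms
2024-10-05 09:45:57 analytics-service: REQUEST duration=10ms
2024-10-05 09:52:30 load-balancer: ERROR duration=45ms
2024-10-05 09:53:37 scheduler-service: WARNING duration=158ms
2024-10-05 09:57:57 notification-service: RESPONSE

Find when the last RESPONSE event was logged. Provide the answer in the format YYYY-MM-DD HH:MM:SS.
2024-10-05 09:57:57

To find the last event:

1. Filter for all RESPONSE events
2. Sort by timestamp
3. Select the last one
4. Timestamp: 2024-10-05 09:57:57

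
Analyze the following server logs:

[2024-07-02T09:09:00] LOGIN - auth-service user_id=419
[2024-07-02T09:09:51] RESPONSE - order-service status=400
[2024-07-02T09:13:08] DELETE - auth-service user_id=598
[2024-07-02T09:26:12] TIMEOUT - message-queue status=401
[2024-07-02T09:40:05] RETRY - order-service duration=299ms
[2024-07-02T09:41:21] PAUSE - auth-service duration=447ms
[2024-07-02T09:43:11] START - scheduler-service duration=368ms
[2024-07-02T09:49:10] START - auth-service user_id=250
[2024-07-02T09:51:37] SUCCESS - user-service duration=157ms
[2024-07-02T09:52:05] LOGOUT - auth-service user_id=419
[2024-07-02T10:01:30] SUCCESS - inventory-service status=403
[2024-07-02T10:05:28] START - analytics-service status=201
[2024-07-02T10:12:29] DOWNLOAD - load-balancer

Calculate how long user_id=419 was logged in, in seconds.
2585

To calculate session duration:

1. Find LOGIN event for user_id=419: 2024-07-02T09:09:00
2. Find LOGOUT event for user_id=419: 2024-07-02T09:52:05
3. Session duration: 2024-07-02T09:52:05 - 2024-07-02T09:09:00 = 2585 seconds (43 minutes)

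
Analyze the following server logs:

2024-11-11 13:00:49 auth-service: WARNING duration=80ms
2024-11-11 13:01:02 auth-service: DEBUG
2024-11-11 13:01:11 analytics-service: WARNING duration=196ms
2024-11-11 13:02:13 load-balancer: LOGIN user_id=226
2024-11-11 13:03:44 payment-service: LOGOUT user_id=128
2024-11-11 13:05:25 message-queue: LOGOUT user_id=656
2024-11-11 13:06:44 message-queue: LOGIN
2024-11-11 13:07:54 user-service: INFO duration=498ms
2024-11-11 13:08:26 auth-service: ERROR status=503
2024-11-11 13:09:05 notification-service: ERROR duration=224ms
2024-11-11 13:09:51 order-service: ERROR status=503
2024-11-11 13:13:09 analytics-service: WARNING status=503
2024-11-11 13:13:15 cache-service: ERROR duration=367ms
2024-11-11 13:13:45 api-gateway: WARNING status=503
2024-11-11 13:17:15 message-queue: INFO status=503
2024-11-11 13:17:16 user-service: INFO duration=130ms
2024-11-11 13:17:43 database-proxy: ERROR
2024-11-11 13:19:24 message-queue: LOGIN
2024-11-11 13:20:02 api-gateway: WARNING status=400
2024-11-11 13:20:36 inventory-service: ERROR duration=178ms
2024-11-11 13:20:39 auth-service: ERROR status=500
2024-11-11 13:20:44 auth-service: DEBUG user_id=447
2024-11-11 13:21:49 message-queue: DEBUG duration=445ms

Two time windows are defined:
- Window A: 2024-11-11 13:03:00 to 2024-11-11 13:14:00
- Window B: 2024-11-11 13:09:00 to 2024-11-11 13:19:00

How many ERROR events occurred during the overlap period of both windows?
3

To find overlap events:

1. Window A: 2024-11-11 13:03:00 to 2024-11-11 13:14:00
2. Window B: 2024-11-11 13:09:00 to 2024-11-11 13:19:00
3. Overlap period: 2024-11-11 13:09:00 to 2024-11-11 13:14:00
4. Count ERROR events in overlap: 3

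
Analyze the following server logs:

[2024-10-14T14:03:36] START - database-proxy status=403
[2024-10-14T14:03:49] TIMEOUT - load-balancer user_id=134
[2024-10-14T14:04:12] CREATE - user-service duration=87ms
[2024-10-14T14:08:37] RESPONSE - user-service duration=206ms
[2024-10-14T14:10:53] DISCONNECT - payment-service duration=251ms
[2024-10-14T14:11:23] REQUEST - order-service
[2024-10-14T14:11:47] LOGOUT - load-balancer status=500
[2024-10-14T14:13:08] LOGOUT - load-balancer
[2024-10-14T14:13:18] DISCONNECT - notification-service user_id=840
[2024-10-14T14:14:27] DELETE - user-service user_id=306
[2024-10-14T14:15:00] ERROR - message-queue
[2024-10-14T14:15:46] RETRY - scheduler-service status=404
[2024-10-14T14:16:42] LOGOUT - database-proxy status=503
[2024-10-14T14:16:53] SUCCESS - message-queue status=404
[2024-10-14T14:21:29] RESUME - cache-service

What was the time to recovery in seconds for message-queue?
113

To calculate recovery time:

1. Find ERROR event for message-queue: 2024-10-14T14:15:00
2. Find next SUCCESS event for message-queue: 2024-10-14T14:16:53
3. Recovery time: 2024-10-14T14:16:53 - 2024-10-14T14:15:00 = 113 seconds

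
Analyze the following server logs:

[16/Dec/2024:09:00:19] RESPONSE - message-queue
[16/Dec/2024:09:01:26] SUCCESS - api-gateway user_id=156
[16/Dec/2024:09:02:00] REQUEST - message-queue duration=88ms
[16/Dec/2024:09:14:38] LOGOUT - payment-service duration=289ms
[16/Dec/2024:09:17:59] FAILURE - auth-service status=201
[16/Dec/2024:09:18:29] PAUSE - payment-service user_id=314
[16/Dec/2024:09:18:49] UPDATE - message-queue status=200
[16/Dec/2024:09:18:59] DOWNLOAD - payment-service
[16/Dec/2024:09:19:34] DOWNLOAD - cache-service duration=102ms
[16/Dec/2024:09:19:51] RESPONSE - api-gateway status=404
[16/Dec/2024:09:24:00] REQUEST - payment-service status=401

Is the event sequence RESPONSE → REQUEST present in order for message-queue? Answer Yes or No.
Yes

To verify sequence order:

1. Find all events in sequence RESPONSE → REQUEST for message-queue
2. Extract their timestamps
3. Check if timestamps are in ascending order
4. Result: Yes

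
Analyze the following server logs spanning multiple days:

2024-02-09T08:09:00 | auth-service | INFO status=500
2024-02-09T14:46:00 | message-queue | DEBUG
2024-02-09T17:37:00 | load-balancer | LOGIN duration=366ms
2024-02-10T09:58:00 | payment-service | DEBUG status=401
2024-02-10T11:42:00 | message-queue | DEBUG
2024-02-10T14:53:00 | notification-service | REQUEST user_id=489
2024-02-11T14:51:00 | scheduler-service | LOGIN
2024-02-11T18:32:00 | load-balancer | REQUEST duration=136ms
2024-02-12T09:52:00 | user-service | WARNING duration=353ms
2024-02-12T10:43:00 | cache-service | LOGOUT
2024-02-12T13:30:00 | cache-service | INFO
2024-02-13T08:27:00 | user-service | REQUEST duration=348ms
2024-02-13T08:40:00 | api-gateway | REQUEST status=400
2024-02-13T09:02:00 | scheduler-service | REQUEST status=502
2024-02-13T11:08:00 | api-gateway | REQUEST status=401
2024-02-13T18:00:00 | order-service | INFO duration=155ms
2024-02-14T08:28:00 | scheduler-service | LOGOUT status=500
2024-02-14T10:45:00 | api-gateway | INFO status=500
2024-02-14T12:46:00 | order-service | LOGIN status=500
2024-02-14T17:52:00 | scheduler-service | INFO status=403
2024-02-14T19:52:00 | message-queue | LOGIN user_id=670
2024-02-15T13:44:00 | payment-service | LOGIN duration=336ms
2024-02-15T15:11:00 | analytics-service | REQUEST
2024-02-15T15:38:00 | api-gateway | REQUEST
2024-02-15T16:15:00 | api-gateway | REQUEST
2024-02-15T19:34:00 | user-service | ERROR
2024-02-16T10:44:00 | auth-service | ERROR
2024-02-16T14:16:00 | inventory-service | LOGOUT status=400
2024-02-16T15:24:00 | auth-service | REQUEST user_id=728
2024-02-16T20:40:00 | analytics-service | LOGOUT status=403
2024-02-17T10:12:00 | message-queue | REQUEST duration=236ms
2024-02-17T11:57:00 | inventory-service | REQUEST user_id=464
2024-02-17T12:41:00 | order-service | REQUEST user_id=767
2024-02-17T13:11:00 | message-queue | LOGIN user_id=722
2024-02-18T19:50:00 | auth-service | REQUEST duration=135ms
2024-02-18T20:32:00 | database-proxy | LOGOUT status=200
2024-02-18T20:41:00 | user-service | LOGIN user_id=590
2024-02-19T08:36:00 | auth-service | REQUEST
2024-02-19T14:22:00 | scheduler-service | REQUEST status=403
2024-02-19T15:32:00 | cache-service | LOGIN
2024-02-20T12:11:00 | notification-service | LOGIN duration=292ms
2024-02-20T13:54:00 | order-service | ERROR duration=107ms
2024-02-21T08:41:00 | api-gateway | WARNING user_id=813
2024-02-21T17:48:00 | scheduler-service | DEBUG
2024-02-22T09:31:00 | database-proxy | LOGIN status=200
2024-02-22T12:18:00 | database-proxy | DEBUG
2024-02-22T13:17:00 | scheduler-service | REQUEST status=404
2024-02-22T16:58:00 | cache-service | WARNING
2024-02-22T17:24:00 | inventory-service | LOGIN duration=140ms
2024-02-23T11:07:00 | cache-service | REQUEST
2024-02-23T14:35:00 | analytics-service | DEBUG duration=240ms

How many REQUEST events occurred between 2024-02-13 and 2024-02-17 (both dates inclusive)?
11

To filter by date range:

1. Date range: 2024-02-13 through 2024-02-17, both dates inclusive
2. Filter for REQUEST events whose date falls in this range
3. Count matching events: 11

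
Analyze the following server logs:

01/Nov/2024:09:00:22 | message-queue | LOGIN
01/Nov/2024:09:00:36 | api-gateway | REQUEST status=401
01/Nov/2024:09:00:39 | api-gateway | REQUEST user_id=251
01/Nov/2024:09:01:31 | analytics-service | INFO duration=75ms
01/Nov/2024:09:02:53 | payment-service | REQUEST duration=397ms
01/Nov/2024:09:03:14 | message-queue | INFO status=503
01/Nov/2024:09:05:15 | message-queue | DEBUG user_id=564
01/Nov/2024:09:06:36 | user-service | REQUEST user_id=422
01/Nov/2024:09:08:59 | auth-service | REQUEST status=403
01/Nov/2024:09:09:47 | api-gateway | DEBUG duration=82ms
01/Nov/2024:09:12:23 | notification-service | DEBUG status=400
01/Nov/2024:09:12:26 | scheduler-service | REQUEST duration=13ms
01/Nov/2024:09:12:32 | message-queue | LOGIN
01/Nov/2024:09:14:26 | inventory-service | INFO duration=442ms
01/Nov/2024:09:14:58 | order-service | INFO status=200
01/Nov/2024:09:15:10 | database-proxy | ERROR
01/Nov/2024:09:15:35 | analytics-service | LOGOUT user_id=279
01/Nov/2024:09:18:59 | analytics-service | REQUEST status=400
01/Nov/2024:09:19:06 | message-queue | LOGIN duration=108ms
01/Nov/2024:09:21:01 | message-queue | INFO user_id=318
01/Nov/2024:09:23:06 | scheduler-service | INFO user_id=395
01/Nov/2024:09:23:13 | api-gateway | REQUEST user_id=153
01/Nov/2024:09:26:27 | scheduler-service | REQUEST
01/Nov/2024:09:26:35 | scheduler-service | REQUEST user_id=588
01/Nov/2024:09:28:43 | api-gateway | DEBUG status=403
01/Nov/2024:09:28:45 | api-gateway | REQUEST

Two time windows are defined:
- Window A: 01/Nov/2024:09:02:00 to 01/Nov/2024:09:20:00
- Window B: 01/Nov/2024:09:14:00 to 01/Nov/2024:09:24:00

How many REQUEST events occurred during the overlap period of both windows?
1

To find overlap events:

1. Window A: 01/Nov/2024:09:02:00 to 01/Nov/2024:09:20:00
2. Window B: 01/Nov/2024:09:14:00 to 01/Nov/2024:09:24:00
3. Overlap period: 01/Nov/2024:09:14:00 to 01/Nov/2024:09:20:00
4. Count REQUEST events in overlap: 1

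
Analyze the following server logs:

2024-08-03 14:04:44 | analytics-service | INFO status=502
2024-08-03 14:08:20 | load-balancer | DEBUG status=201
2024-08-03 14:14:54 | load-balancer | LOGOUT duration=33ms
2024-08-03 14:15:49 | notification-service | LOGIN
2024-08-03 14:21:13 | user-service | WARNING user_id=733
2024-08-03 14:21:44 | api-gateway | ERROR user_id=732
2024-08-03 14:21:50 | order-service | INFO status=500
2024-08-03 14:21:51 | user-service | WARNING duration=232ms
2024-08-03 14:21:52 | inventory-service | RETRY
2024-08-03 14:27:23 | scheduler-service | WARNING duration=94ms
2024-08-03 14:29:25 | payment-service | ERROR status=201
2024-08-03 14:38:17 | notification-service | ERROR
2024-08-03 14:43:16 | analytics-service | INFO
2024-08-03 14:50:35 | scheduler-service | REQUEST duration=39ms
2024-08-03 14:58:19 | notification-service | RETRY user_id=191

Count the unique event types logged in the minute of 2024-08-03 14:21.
4

To count unique event types:

1. Filter events in the minute starting at 2024-08-03 14:21
2. Extract event types from matching entries
3. Count unique types: 4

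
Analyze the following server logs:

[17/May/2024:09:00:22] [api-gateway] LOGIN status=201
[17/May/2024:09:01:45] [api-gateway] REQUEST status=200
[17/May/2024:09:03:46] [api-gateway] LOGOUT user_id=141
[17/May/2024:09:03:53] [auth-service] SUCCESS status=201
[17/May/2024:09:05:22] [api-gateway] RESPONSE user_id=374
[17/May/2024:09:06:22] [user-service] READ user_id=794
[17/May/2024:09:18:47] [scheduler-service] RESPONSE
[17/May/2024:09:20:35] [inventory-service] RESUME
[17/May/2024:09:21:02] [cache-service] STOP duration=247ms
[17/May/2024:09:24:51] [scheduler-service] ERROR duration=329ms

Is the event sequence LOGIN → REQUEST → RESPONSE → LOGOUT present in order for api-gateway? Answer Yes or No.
No

To verify sequence order:

1. Find all events in sequence LOGIN → REQUEST → RESPONSE → LOGOUT for api-gateway
2. Extract their timestamps
3. Check if timestamps are in ascending order
4. Result: No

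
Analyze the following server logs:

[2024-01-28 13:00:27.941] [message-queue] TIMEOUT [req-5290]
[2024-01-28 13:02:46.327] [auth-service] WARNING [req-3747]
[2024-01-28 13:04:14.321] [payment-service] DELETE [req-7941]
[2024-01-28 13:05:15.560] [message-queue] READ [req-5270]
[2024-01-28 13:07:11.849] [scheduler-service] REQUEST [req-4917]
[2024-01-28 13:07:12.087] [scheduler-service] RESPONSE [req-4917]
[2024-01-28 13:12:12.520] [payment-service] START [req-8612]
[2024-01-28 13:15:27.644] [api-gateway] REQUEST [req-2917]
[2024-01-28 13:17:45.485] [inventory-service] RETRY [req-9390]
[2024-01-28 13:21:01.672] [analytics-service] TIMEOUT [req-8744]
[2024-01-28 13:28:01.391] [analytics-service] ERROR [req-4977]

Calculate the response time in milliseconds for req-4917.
238

To calculate latency:

1. Find REQUEST with id req-4917: 2024-01-28 13:07:11.849
2. Find RESPONSE with id req-4917: 2024-01-28 13:07:12.087
3. Latency: 2024-01-28 13:07:12.087 - 2024-01-28 13:07:11.849 = 238ms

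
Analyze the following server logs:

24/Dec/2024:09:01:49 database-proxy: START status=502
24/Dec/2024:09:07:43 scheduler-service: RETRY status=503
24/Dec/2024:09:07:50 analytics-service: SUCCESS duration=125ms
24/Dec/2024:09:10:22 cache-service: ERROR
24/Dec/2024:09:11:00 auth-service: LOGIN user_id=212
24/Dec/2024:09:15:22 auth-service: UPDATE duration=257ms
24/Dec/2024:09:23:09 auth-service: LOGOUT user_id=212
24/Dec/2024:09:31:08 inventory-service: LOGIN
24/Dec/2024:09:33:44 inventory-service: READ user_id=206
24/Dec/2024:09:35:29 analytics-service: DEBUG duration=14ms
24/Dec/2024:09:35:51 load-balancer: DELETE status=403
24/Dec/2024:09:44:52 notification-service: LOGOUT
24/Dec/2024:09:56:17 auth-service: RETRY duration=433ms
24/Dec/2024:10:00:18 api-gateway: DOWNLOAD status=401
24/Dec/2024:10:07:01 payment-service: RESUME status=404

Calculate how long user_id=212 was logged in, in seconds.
729

To calculate session duration:

1. Find LOGIN event for user_id=212: 24/Dec/2024:09:11:00
2. Find LOGOUT event for user_id=212: 24/Dec/2024:09:23:09
3. Session duration: 24/Dec/2024:09:23:09 - 24/Dec/2024:09:11:00 = 729 seconds (12 minutes)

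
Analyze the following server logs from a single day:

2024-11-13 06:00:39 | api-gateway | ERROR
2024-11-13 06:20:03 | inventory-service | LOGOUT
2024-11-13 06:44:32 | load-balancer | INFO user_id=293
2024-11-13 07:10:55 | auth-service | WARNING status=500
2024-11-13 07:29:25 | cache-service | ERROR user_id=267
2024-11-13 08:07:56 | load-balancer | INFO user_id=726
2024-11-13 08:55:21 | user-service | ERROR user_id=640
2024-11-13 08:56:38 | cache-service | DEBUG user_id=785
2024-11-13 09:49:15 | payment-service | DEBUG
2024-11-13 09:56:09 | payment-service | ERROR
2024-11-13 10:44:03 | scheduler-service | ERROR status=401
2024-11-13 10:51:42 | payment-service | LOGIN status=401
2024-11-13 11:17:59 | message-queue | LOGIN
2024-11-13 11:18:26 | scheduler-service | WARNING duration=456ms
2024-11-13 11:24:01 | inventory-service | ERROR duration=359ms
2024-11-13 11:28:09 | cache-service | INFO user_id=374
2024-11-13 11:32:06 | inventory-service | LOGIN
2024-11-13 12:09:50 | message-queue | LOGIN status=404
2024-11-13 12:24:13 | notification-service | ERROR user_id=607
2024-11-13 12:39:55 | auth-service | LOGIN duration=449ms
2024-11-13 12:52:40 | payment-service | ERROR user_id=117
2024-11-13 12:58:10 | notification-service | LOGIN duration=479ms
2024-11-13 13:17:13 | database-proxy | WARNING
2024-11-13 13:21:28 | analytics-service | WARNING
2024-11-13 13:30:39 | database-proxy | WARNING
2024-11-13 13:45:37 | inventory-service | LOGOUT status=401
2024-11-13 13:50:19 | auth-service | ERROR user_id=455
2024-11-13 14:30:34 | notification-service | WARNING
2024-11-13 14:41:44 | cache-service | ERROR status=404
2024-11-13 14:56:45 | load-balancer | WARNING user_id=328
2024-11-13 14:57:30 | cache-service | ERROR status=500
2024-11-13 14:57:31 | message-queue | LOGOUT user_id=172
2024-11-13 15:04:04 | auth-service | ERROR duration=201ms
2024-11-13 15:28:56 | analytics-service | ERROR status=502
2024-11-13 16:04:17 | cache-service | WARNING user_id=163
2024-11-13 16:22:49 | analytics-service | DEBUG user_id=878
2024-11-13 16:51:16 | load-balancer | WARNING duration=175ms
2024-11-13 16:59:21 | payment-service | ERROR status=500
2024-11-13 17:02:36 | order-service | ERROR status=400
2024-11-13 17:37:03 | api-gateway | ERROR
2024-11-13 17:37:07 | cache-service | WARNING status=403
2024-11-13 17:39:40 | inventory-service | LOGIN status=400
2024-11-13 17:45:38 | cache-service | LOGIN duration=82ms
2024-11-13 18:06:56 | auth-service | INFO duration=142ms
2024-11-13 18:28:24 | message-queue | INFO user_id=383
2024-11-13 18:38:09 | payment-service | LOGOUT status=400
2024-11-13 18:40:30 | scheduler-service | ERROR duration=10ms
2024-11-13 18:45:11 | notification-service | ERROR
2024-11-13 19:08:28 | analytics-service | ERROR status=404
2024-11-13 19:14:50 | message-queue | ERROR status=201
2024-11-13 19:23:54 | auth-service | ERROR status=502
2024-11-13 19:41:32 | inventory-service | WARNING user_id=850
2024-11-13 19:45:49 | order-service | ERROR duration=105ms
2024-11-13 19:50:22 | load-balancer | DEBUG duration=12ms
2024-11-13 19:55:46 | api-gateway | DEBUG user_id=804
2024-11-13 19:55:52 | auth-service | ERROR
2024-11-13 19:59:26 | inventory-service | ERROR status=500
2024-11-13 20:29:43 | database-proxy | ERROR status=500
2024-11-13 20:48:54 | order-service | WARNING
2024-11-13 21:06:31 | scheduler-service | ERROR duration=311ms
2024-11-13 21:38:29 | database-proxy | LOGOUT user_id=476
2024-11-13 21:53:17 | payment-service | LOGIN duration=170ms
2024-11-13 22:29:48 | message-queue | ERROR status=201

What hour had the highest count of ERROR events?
19

To find the peak hour:

1. Group all ERROR events by hour
2. Count events in each hour
3. Find hour with maximum count
4. Peak hour: 19 (with 6 events)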